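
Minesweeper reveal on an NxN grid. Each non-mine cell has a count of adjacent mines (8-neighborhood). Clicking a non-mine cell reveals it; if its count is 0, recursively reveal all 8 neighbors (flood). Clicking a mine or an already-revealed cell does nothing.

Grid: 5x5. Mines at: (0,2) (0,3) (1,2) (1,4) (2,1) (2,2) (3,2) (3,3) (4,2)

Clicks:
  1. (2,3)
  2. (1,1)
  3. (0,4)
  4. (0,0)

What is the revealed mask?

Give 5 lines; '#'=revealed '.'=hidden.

Click 1 (2,3) count=5: revealed 1 new [(2,3)] -> total=1
Click 2 (1,1) count=4: revealed 1 new [(1,1)] -> total=2
Click 3 (0,4) count=2: revealed 1 new [(0,4)] -> total=3
Click 4 (0,0) count=0: revealed 3 new [(0,0) (0,1) (1,0)] -> total=6

Answer: ##..#
##...
...#.
.....
.....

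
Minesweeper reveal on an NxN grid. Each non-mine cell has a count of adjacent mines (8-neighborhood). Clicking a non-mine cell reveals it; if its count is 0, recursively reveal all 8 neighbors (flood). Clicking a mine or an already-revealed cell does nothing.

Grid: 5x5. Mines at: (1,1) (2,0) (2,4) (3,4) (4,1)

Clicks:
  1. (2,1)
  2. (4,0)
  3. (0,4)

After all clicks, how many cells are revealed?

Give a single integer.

Answer: 8

Derivation:
Click 1 (2,1) count=2: revealed 1 new [(2,1)] -> total=1
Click 2 (4,0) count=1: revealed 1 new [(4,0)] -> total=2
Click 3 (0,4) count=0: revealed 6 new [(0,2) (0,3) (0,4) (1,2) (1,3) (1,4)] -> total=8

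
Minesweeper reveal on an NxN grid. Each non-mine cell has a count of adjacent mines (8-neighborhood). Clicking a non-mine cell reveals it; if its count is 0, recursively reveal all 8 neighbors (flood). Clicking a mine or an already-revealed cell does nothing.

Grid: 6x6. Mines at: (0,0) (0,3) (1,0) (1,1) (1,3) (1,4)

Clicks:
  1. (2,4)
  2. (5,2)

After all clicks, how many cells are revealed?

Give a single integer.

Click 1 (2,4) count=2: revealed 1 new [(2,4)] -> total=1
Click 2 (5,2) count=0: revealed 23 new [(2,0) (2,1) (2,2) (2,3) (2,5) (3,0) (3,1) (3,2) (3,3) (3,4) (3,5) (4,0) (4,1) (4,2) (4,3) (4,4) (4,5) (5,0) (5,1) (5,2) (5,3) (5,4) (5,5)] -> total=24

Answer: 24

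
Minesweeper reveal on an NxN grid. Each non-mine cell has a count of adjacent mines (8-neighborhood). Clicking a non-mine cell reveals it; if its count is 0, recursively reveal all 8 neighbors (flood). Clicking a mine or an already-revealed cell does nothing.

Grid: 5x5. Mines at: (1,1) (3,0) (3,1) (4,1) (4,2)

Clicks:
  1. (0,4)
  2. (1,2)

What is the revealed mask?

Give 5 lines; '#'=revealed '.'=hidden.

Answer: ..###
..###
..###
..###
...##

Derivation:
Click 1 (0,4) count=0: revealed 14 new [(0,2) (0,3) (0,4) (1,2) (1,3) (1,4) (2,2) (2,3) (2,4) (3,2) (3,3) (3,4) (4,3) (4,4)] -> total=14
Click 2 (1,2) count=1: revealed 0 new [(none)] -> total=14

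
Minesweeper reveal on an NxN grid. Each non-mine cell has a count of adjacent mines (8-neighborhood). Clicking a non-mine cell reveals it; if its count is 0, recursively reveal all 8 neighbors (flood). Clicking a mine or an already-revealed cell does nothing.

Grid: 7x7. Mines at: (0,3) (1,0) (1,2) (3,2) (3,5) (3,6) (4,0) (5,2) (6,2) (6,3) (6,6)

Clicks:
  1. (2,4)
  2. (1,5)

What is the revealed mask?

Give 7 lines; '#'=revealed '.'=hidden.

Click 1 (2,4) count=1: revealed 1 new [(2,4)] -> total=1
Click 2 (1,5) count=0: revealed 8 new [(0,4) (0,5) (0,6) (1,4) (1,5) (1,6) (2,5) (2,6)] -> total=9

Answer: ....###
....###
....###
.......
.......
.......
.......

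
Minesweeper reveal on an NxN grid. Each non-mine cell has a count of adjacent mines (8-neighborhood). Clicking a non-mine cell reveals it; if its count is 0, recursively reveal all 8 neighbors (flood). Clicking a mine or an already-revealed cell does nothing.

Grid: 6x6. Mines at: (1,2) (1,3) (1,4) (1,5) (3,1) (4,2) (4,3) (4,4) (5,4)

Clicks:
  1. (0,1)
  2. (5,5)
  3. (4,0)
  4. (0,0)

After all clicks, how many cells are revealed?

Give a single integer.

Click 1 (0,1) count=1: revealed 1 new [(0,1)] -> total=1
Click 2 (5,5) count=2: revealed 1 new [(5,5)] -> total=2
Click 3 (4,0) count=1: revealed 1 new [(4,0)] -> total=3
Click 4 (0,0) count=0: revealed 5 new [(0,0) (1,0) (1,1) (2,0) (2,1)] -> total=8

Answer: 8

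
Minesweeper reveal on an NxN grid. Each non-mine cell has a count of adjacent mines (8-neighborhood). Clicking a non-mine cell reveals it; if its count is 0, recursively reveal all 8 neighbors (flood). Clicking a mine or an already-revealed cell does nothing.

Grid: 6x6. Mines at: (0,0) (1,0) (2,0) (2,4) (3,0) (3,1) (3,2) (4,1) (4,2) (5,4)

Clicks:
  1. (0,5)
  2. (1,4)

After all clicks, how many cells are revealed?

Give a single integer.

Answer: 13

Derivation:
Click 1 (0,5) count=0: revealed 13 new [(0,1) (0,2) (0,3) (0,4) (0,5) (1,1) (1,2) (1,3) (1,4) (1,5) (2,1) (2,2) (2,3)] -> total=13
Click 2 (1,4) count=1: revealed 0 new [(none)] -> total=13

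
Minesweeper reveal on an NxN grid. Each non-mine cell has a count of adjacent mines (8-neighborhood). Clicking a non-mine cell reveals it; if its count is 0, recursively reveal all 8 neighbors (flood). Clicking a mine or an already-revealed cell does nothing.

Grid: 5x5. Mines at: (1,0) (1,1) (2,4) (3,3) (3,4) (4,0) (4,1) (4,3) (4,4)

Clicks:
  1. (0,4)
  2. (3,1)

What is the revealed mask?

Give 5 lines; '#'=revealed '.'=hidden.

Answer: ..###
..###
.....
.#...
.....

Derivation:
Click 1 (0,4) count=0: revealed 6 new [(0,2) (0,3) (0,4) (1,2) (1,3) (1,4)] -> total=6
Click 2 (3,1) count=2: revealed 1 new [(3,1)] -> total=7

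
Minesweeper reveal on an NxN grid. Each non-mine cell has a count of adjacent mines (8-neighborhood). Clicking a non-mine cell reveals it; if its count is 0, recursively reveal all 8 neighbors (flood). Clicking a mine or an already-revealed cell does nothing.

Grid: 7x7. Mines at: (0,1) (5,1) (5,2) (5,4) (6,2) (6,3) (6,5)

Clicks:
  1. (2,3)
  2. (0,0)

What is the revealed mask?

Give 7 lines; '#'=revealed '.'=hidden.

Click 1 (2,3) count=0: revealed 35 new [(0,2) (0,3) (0,4) (0,5) (0,6) (1,0) (1,1) (1,2) (1,3) (1,4) (1,5) (1,6) (2,0) (2,1) (2,2) (2,3) (2,4) (2,5) (2,6) (3,0) (3,1) (3,2) (3,3) (3,4) (3,5) (3,6) (4,0) (4,1) (4,2) (4,3) (4,4) (4,5) (4,6) (5,5) (5,6)] -> total=35
Click 2 (0,0) count=1: revealed 1 new [(0,0)] -> total=36

Answer: #.#####
#######
#######
#######
#######
.....##
.......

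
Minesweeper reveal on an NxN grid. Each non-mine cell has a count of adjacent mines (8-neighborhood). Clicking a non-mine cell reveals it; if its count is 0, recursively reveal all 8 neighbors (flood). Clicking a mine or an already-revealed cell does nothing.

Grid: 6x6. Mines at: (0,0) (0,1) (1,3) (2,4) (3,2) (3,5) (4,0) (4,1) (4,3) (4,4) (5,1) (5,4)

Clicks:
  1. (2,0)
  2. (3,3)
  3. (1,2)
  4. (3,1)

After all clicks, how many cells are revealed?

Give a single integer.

Answer: 8

Derivation:
Click 1 (2,0) count=0: revealed 6 new [(1,0) (1,1) (2,0) (2,1) (3,0) (3,1)] -> total=6
Click 2 (3,3) count=4: revealed 1 new [(3,3)] -> total=7
Click 3 (1,2) count=2: revealed 1 new [(1,2)] -> total=8
Click 4 (3,1) count=3: revealed 0 new [(none)] -> total=8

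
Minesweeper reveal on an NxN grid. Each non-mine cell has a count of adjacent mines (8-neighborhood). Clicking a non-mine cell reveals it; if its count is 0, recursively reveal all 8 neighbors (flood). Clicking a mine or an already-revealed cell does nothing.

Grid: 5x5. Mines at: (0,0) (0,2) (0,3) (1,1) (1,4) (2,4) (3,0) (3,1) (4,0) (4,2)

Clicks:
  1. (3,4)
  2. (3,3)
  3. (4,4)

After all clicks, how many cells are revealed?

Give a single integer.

Click 1 (3,4) count=1: revealed 1 new [(3,4)] -> total=1
Click 2 (3,3) count=2: revealed 1 new [(3,3)] -> total=2
Click 3 (4,4) count=0: revealed 2 new [(4,3) (4,4)] -> total=4

Answer: 4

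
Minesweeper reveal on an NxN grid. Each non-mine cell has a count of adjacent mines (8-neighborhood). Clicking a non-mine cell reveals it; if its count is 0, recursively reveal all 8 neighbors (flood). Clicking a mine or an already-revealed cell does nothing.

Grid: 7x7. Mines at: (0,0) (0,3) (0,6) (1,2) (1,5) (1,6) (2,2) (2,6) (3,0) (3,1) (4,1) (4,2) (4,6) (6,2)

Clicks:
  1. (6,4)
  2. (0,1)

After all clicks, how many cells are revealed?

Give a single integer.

Click 1 (6,4) count=0: revealed 17 new [(2,3) (2,4) (2,5) (3,3) (3,4) (3,5) (4,3) (4,4) (4,5) (5,3) (5,4) (5,5) (5,6) (6,3) (6,4) (6,5) (6,6)] -> total=17
Click 2 (0,1) count=2: revealed 1 new [(0,1)] -> total=18

Answer: 18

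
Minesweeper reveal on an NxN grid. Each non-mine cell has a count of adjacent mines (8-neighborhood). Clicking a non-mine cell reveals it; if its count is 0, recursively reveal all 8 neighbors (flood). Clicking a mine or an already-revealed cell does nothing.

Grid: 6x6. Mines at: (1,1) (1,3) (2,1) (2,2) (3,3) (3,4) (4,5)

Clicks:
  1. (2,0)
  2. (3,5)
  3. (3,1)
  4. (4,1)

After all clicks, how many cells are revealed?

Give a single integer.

Click 1 (2,0) count=2: revealed 1 new [(2,0)] -> total=1
Click 2 (3,5) count=2: revealed 1 new [(3,5)] -> total=2
Click 3 (3,1) count=2: revealed 1 new [(3,1)] -> total=3
Click 4 (4,1) count=0: revealed 12 new [(3,0) (3,2) (4,0) (4,1) (4,2) (4,3) (4,4) (5,0) (5,1) (5,2) (5,3) (5,4)] -> total=15

Answer: 15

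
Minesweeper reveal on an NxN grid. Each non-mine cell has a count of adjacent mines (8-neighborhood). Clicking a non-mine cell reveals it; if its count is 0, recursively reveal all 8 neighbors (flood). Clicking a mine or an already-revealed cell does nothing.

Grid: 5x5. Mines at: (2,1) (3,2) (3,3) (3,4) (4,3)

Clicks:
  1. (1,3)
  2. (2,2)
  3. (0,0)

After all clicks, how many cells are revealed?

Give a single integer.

Click 1 (1,3) count=0: revealed 13 new [(0,0) (0,1) (0,2) (0,3) (0,4) (1,0) (1,1) (1,2) (1,3) (1,4) (2,2) (2,3) (2,4)] -> total=13
Click 2 (2,2) count=3: revealed 0 new [(none)] -> total=13
Click 3 (0,0) count=0: revealed 0 new [(none)] -> total=13

Answer: 13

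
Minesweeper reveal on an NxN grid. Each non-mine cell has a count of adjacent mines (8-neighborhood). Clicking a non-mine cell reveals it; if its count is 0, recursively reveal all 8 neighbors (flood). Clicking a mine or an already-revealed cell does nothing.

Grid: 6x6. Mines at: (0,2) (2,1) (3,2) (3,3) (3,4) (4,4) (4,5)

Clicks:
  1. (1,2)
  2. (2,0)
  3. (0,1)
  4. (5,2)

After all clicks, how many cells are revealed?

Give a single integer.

Click 1 (1,2) count=2: revealed 1 new [(1,2)] -> total=1
Click 2 (2,0) count=1: revealed 1 new [(2,0)] -> total=2
Click 3 (0,1) count=1: revealed 1 new [(0,1)] -> total=3
Click 4 (5,2) count=0: revealed 10 new [(3,0) (3,1) (4,0) (4,1) (4,2) (4,3) (5,0) (5,1) (5,2) (5,3)] -> total=13

Answer: 13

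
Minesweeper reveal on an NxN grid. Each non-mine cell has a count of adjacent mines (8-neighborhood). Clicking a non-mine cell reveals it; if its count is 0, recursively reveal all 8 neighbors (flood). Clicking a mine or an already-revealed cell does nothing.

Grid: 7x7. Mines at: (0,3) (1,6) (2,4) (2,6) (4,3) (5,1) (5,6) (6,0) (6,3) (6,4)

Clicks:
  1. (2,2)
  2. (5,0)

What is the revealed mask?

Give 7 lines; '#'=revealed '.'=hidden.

Answer: ###....
####...
####...
####...
###....
#......
.......

Derivation:
Click 1 (2,2) count=0: revealed 18 new [(0,0) (0,1) (0,2) (1,0) (1,1) (1,2) (1,3) (2,0) (2,1) (2,2) (2,3) (3,0) (3,1) (3,2) (3,3) (4,0) (4,1) (4,2)] -> total=18
Click 2 (5,0) count=2: revealed 1 new [(5,0)] -> total=19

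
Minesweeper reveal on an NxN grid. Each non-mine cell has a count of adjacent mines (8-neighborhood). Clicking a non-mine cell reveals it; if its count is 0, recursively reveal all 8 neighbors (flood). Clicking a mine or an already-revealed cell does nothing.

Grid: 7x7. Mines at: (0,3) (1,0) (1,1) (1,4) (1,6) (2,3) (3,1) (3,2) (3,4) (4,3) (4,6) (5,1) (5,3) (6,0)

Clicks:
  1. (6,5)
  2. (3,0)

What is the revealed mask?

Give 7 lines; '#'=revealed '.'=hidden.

Answer: .......
.......
.......
#......
.......
....###
....###

Derivation:
Click 1 (6,5) count=0: revealed 6 new [(5,4) (5,5) (5,6) (6,4) (6,5) (6,6)] -> total=6
Click 2 (3,0) count=1: revealed 1 new [(3,0)] -> total=7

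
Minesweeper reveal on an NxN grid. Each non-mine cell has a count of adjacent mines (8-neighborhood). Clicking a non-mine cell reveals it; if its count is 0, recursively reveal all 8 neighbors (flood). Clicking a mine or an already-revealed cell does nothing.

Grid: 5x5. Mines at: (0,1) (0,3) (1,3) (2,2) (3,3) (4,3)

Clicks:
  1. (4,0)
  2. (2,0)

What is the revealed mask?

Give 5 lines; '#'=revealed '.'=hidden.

Answer: .....
##...
##...
###..
###..

Derivation:
Click 1 (4,0) count=0: revealed 10 new [(1,0) (1,1) (2,0) (2,1) (3,0) (3,1) (3,2) (4,0) (4,1) (4,2)] -> total=10
Click 2 (2,0) count=0: revealed 0 new [(none)] -> total=10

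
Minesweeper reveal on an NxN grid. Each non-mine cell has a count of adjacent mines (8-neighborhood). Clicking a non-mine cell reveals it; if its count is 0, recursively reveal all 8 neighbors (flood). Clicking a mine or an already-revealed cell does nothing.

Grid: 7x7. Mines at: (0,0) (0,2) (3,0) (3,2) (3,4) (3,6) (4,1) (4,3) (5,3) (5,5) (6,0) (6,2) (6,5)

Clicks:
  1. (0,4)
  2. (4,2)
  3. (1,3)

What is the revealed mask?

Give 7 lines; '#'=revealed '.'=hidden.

Click 1 (0,4) count=0: revealed 12 new [(0,3) (0,4) (0,5) (0,6) (1,3) (1,4) (1,5) (1,6) (2,3) (2,4) (2,5) (2,6)] -> total=12
Click 2 (4,2) count=4: revealed 1 new [(4,2)] -> total=13
Click 3 (1,3) count=1: revealed 0 new [(none)] -> total=13

Answer: ...####
...####
...####
.......
..#....
.......
.......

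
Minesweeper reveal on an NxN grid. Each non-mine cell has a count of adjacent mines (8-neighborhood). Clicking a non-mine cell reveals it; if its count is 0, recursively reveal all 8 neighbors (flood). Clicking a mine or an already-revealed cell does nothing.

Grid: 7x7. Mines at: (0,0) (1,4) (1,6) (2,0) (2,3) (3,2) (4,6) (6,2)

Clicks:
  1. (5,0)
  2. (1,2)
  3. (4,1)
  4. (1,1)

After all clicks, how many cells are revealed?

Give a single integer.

Answer: 10

Derivation:
Click 1 (5,0) count=0: revealed 8 new [(3,0) (3,1) (4,0) (4,1) (5,0) (5,1) (6,0) (6,1)] -> total=8
Click 2 (1,2) count=1: revealed 1 new [(1,2)] -> total=9
Click 3 (4,1) count=1: revealed 0 new [(none)] -> total=9
Click 4 (1,1) count=2: revealed 1 new [(1,1)] -> total=10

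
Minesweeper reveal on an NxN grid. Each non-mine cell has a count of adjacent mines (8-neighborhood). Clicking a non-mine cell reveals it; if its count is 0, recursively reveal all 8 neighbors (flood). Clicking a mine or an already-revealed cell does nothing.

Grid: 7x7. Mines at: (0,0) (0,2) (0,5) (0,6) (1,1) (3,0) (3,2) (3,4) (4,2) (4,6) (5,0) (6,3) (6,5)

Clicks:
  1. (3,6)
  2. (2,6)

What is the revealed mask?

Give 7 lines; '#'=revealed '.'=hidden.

Answer: .......
.....##
.....##
.....##
.......
.......
.......

Derivation:
Click 1 (3,6) count=1: revealed 1 new [(3,6)] -> total=1
Click 2 (2,6) count=0: revealed 5 new [(1,5) (1,6) (2,5) (2,6) (3,5)] -> total=6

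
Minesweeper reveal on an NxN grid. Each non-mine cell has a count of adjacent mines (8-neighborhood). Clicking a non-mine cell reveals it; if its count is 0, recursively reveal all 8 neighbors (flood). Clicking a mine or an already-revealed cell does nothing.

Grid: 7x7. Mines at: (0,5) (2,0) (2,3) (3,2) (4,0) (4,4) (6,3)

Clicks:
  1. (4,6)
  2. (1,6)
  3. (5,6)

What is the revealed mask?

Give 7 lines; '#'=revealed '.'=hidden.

Click 1 (4,6) count=0: revealed 17 new [(1,4) (1,5) (1,6) (2,4) (2,5) (2,6) (3,4) (3,5) (3,6) (4,5) (4,6) (5,4) (5,5) (5,6) (6,4) (6,5) (6,6)] -> total=17
Click 2 (1,6) count=1: revealed 0 new [(none)] -> total=17
Click 3 (5,6) count=0: revealed 0 new [(none)] -> total=17

Answer: .......
....###
....###
....###
.....##
....###
....###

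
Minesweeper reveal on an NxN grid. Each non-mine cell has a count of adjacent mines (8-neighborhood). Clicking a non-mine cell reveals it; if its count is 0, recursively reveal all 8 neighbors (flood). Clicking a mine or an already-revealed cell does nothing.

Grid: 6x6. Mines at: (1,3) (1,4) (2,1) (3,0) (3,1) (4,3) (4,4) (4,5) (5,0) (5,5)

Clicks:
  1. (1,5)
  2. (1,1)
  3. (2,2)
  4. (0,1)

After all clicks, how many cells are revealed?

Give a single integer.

Click 1 (1,5) count=1: revealed 1 new [(1,5)] -> total=1
Click 2 (1,1) count=1: revealed 1 new [(1,1)] -> total=2
Click 3 (2,2) count=3: revealed 1 new [(2,2)] -> total=3
Click 4 (0,1) count=0: revealed 5 new [(0,0) (0,1) (0,2) (1,0) (1,2)] -> total=8

Answer: 8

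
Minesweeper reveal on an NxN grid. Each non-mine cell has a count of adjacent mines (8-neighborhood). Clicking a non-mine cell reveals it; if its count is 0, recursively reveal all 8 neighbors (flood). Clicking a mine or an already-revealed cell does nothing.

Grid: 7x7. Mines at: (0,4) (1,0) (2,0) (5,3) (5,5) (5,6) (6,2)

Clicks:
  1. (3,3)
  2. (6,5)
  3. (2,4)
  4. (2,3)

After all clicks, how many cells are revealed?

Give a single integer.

Click 1 (3,3) count=0: revealed 36 new [(0,1) (0,2) (0,3) (0,5) (0,6) (1,1) (1,2) (1,3) (1,4) (1,5) (1,6) (2,1) (2,2) (2,3) (2,4) (2,5) (2,6) (3,0) (3,1) (3,2) (3,3) (3,4) (3,5) (3,6) (4,0) (4,1) (4,2) (4,3) (4,4) (4,5) (4,6) (5,0) (5,1) (5,2) (6,0) (6,1)] -> total=36
Click 2 (6,5) count=2: revealed 1 new [(6,5)] -> total=37
Click 3 (2,4) count=0: revealed 0 new [(none)] -> total=37
Click 4 (2,3) count=0: revealed 0 new [(none)] -> total=37

Answer: 37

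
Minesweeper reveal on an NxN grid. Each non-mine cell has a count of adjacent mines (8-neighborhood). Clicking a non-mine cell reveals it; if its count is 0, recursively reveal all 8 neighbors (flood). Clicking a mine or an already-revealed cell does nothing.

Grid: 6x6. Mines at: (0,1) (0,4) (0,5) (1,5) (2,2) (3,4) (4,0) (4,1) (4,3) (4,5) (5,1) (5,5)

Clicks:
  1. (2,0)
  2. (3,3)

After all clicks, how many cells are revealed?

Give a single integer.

Answer: 7

Derivation:
Click 1 (2,0) count=0: revealed 6 new [(1,0) (1,1) (2,0) (2,1) (3,0) (3,1)] -> total=6
Click 2 (3,3) count=3: revealed 1 new [(3,3)] -> total=7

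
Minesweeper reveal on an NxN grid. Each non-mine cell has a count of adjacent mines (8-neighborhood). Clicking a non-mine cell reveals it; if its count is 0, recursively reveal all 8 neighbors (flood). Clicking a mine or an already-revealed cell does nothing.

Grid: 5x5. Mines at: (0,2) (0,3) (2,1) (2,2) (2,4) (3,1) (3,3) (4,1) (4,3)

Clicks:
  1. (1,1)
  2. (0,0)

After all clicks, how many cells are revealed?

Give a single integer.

Answer: 4

Derivation:
Click 1 (1,1) count=3: revealed 1 new [(1,1)] -> total=1
Click 2 (0,0) count=0: revealed 3 new [(0,0) (0,1) (1,0)] -> total=4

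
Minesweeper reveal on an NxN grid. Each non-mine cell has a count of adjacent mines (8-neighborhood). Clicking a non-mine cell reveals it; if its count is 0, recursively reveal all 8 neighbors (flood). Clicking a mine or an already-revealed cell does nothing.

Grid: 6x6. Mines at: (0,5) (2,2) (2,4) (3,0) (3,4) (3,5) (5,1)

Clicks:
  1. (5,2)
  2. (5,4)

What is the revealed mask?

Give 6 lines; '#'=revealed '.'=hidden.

Click 1 (5,2) count=1: revealed 1 new [(5,2)] -> total=1
Click 2 (5,4) count=0: revealed 7 new [(4,2) (4,3) (4,4) (4,5) (5,3) (5,4) (5,5)] -> total=8

Answer: ......
......
......
......
..####
..####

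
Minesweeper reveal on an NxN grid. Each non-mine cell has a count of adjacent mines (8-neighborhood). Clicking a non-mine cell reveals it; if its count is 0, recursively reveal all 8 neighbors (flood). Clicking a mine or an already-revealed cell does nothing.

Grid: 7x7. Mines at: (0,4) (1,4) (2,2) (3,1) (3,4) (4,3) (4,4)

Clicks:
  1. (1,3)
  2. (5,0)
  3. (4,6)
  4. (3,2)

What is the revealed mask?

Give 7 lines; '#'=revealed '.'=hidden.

Answer: .....##
...#.##
.....##
..#..##
###..##
#######
#######

Derivation:
Click 1 (1,3) count=3: revealed 1 new [(1,3)] -> total=1
Click 2 (5,0) count=0: revealed 27 new [(0,5) (0,6) (1,5) (1,6) (2,5) (2,6) (3,5) (3,6) (4,0) (4,1) (4,2) (4,5) (4,6) (5,0) (5,1) (5,2) (5,3) (5,4) (5,5) (5,6) (6,0) (6,1) (6,2) (6,3) (6,4) (6,5) (6,6)] -> total=28
Click 3 (4,6) count=0: revealed 0 new [(none)] -> total=28
Click 4 (3,2) count=3: revealed 1 new [(3,2)] -> total=29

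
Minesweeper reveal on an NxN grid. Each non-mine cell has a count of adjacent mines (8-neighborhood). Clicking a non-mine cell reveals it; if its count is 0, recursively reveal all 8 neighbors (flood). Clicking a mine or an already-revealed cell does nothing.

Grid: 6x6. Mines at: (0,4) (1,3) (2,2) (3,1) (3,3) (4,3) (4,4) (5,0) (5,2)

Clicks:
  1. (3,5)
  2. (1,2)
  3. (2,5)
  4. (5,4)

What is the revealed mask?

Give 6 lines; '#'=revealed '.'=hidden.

Click 1 (3,5) count=1: revealed 1 new [(3,5)] -> total=1
Click 2 (1,2) count=2: revealed 1 new [(1,2)] -> total=2
Click 3 (2,5) count=0: revealed 5 new [(1,4) (1,5) (2,4) (2,5) (3,4)] -> total=7
Click 4 (5,4) count=2: revealed 1 new [(5,4)] -> total=8

Answer: ......
..#.##
....##
....##
......
....#.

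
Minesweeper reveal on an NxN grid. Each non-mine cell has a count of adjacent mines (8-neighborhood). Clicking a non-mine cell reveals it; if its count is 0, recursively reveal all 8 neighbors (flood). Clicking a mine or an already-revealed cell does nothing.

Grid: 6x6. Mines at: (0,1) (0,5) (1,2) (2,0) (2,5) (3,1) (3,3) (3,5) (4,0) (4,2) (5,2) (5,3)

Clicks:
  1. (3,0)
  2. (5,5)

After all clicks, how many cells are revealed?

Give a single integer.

Click 1 (3,0) count=3: revealed 1 new [(3,0)] -> total=1
Click 2 (5,5) count=0: revealed 4 new [(4,4) (4,5) (5,4) (5,5)] -> total=5

Answer: 5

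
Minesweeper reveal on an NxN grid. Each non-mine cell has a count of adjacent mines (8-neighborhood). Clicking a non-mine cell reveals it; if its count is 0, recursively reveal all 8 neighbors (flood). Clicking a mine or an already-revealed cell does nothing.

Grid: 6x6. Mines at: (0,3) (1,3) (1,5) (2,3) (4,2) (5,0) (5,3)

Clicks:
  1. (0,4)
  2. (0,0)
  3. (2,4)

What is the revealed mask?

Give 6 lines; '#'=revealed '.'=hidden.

Click 1 (0,4) count=3: revealed 1 new [(0,4)] -> total=1
Click 2 (0,0) count=0: revealed 14 new [(0,0) (0,1) (0,2) (1,0) (1,1) (1,2) (2,0) (2,1) (2,2) (3,0) (3,1) (3,2) (4,0) (4,1)] -> total=15
Click 3 (2,4) count=3: revealed 1 new [(2,4)] -> total=16

Answer: ###.#.
###...
###.#.
###...
##....
......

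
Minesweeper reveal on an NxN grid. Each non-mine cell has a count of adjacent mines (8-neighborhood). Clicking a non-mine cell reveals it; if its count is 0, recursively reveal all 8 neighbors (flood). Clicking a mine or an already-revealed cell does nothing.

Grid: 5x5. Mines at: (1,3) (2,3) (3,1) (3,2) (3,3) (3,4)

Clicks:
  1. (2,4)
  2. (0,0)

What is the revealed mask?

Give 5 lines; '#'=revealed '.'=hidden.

Click 1 (2,4) count=4: revealed 1 new [(2,4)] -> total=1
Click 2 (0,0) count=0: revealed 9 new [(0,0) (0,1) (0,2) (1,0) (1,1) (1,2) (2,0) (2,1) (2,2)] -> total=10

Answer: ###..
###..
###.#
.....
.....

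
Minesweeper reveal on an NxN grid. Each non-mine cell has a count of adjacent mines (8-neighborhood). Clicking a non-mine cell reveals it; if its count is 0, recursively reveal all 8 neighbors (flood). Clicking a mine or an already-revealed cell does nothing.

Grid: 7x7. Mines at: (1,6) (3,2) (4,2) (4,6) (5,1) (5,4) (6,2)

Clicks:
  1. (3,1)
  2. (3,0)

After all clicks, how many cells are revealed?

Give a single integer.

Click 1 (3,1) count=2: revealed 1 new [(3,1)] -> total=1
Click 2 (3,0) count=0: revealed 27 new [(0,0) (0,1) (0,2) (0,3) (0,4) (0,5) (1,0) (1,1) (1,2) (1,3) (1,4) (1,5) (2,0) (2,1) (2,2) (2,3) (2,4) (2,5) (3,0) (3,3) (3,4) (3,5) (4,0) (4,1) (4,3) (4,4) (4,5)] -> total=28

Answer: 28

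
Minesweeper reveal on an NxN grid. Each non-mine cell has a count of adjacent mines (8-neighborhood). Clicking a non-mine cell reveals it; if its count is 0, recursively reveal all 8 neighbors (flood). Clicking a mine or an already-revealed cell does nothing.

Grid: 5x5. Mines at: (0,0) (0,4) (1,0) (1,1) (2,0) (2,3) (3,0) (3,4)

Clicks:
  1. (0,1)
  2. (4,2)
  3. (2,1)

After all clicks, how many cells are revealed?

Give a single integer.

Click 1 (0,1) count=3: revealed 1 new [(0,1)] -> total=1
Click 2 (4,2) count=0: revealed 6 new [(3,1) (3,2) (3,3) (4,1) (4,2) (4,3)] -> total=7
Click 3 (2,1) count=4: revealed 1 new [(2,1)] -> total=8

Answer: 8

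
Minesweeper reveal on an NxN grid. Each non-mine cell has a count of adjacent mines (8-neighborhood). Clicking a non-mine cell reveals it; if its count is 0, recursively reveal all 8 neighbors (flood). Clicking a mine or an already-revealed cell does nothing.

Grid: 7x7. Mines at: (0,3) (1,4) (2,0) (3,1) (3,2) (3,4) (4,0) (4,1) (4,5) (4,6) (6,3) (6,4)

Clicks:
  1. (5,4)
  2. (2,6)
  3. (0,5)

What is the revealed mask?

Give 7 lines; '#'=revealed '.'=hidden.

Answer: .....##
.....##
.....##
.....##
.......
....#..
.......

Derivation:
Click 1 (5,4) count=3: revealed 1 new [(5,4)] -> total=1
Click 2 (2,6) count=0: revealed 8 new [(0,5) (0,6) (1,5) (1,6) (2,5) (2,6) (3,5) (3,6)] -> total=9
Click 3 (0,5) count=1: revealed 0 new [(none)] -> total=9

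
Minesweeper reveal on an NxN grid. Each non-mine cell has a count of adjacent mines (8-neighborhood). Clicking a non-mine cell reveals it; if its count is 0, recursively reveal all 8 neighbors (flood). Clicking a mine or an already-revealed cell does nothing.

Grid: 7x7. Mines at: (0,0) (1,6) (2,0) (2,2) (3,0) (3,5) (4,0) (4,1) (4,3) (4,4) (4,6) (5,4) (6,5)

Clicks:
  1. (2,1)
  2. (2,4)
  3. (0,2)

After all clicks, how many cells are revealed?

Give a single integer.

Answer: 14

Derivation:
Click 1 (2,1) count=3: revealed 1 new [(2,1)] -> total=1
Click 2 (2,4) count=1: revealed 1 new [(2,4)] -> total=2
Click 3 (0,2) count=0: revealed 12 new [(0,1) (0,2) (0,3) (0,4) (0,5) (1,1) (1,2) (1,3) (1,4) (1,5) (2,3) (2,5)] -> total=14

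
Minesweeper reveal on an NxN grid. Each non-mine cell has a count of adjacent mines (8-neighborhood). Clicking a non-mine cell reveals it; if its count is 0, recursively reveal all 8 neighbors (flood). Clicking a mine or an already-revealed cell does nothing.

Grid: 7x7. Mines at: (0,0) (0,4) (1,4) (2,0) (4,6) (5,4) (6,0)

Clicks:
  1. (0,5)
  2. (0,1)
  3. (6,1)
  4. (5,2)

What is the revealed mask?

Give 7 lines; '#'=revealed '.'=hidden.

Answer: .###.#.
.###...
.#####.
######.
######.
####...
.###...

Derivation:
Click 1 (0,5) count=2: revealed 1 new [(0,5)] -> total=1
Click 2 (0,1) count=1: revealed 1 new [(0,1)] -> total=2
Click 3 (6,1) count=1: revealed 1 new [(6,1)] -> total=3
Click 4 (5,2) count=0: revealed 28 new [(0,2) (0,3) (1,1) (1,2) (1,3) (2,1) (2,2) (2,3) (2,4) (2,5) (3,0) (3,1) (3,2) (3,3) (3,4) (3,5) (4,0) (4,1) (4,2) (4,3) (4,4) (4,5) (5,0) (5,1) (5,2) (5,3) (6,2) (6,3)] -> total=31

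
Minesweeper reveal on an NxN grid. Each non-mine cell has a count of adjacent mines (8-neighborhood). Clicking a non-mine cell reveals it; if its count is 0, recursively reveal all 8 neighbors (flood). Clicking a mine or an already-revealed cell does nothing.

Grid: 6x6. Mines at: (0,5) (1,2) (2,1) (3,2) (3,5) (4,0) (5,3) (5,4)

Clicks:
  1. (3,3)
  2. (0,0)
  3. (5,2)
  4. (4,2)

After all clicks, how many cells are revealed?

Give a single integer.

Answer: 7

Derivation:
Click 1 (3,3) count=1: revealed 1 new [(3,3)] -> total=1
Click 2 (0,0) count=0: revealed 4 new [(0,0) (0,1) (1,0) (1,1)] -> total=5
Click 3 (5,2) count=1: revealed 1 new [(5,2)] -> total=6
Click 4 (4,2) count=2: revealed 1 new [(4,2)] -> total=7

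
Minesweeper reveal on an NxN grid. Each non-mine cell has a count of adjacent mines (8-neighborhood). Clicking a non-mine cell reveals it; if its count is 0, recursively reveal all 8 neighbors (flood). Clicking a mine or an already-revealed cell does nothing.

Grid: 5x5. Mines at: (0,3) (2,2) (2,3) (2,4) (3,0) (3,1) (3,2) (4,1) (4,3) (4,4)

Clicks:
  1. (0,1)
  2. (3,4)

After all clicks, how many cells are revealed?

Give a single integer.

Click 1 (0,1) count=0: revealed 8 new [(0,0) (0,1) (0,2) (1,0) (1,1) (1,2) (2,0) (2,1)] -> total=8
Click 2 (3,4) count=4: revealed 1 new [(3,4)] -> total=9

Answer: 9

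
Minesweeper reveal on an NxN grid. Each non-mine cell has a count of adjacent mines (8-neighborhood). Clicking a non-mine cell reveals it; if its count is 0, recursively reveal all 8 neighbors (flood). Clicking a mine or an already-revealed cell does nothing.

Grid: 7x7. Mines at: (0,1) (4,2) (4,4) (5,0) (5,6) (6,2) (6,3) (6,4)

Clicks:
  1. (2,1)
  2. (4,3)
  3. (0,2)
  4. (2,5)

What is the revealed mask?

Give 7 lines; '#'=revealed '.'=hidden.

Click 1 (2,1) count=0: revealed 30 new [(0,2) (0,3) (0,4) (0,5) (0,6) (1,0) (1,1) (1,2) (1,3) (1,4) (1,5) (1,6) (2,0) (2,1) (2,2) (2,3) (2,4) (2,5) (2,6) (3,0) (3,1) (3,2) (3,3) (3,4) (3,5) (3,6) (4,0) (4,1) (4,5) (4,6)] -> total=30
Click 2 (4,3) count=2: revealed 1 new [(4,3)] -> total=31
Click 3 (0,2) count=1: revealed 0 new [(none)] -> total=31
Click 4 (2,5) count=0: revealed 0 new [(none)] -> total=31

Answer: ..#####
#######
#######
#######
##.#.##
.......
.......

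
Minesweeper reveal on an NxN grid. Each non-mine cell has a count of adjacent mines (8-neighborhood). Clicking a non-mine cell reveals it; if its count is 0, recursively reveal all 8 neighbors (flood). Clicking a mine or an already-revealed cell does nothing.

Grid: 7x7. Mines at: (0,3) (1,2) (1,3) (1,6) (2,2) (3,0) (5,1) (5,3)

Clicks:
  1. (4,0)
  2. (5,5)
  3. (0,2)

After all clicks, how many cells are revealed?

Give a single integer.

Click 1 (4,0) count=2: revealed 1 new [(4,0)] -> total=1
Click 2 (5,5) count=0: revealed 18 new [(2,3) (2,4) (2,5) (2,6) (3,3) (3,4) (3,5) (3,6) (4,3) (4,4) (4,5) (4,6) (5,4) (5,5) (5,6) (6,4) (6,5) (6,6)] -> total=19
Click 3 (0,2) count=3: revealed 1 new [(0,2)] -> total=20

Answer: 20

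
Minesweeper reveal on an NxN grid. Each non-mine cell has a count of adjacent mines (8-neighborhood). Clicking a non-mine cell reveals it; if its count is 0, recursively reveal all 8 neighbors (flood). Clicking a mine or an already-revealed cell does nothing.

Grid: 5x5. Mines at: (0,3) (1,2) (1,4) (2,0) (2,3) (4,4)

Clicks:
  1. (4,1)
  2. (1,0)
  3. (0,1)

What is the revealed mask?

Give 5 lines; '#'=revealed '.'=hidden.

Answer: .#...
#....
.....
####.
####.

Derivation:
Click 1 (4,1) count=0: revealed 8 new [(3,0) (3,1) (3,2) (3,3) (4,0) (4,1) (4,2) (4,3)] -> total=8
Click 2 (1,0) count=1: revealed 1 new [(1,0)] -> total=9
Click 3 (0,1) count=1: revealed 1 new [(0,1)] -> total=10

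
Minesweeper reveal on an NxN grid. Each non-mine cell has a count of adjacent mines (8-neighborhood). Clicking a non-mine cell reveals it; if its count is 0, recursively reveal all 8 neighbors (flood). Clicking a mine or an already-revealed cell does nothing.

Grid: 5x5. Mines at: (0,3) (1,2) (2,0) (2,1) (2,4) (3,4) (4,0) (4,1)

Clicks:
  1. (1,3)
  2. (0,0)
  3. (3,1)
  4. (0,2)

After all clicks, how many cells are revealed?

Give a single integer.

Answer: 7

Derivation:
Click 1 (1,3) count=3: revealed 1 new [(1,3)] -> total=1
Click 2 (0,0) count=0: revealed 4 new [(0,0) (0,1) (1,0) (1,1)] -> total=5
Click 3 (3,1) count=4: revealed 1 new [(3,1)] -> total=6
Click 4 (0,2) count=2: revealed 1 new [(0,2)] -> total=7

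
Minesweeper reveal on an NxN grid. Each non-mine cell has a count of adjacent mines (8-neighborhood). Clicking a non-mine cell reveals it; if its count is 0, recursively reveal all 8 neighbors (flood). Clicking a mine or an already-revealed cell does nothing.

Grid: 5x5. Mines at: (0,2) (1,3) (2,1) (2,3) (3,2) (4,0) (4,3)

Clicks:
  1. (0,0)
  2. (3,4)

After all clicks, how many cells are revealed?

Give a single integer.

Click 1 (0,0) count=0: revealed 4 new [(0,0) (0,1) (1,0) (1,1)] -> total=4
Click 2 (3,4) count=2: revealed 1 new [(3,4)] -> total=5

Answer: 5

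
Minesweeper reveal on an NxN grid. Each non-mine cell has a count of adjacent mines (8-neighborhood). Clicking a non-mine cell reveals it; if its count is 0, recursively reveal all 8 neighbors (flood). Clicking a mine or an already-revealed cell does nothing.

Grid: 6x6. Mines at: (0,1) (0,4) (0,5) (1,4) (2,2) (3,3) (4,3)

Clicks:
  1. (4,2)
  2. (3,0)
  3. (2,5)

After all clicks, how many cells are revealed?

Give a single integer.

Click 1 (4,2) count=2: revealed 1 new [(4,2)] -> total=1
Click 2 (3,0) count=0: revealed 12 new [(1,0) (1,1) (2,0) (2,1) (3,0) (3,1) (3,2) (4,0) (4,1) (5,0) (5,1) (5,2)] -> total=13
Click 3 (2,5) count=1: revealed 1 new [(2,5)] -> total=14

Answer: 14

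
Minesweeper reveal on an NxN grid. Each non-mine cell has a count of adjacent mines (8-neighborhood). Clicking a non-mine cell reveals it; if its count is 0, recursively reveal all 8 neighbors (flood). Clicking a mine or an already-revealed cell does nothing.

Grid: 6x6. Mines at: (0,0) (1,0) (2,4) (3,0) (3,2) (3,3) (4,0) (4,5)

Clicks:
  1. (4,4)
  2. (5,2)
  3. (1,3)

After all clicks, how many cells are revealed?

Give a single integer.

Click 1 (4,4) count=2: revealed 1 new [(4,4)] -> total=1
Click 2 (5,2) count=0: revealed 7 new [(4,1) (4,2) (4,3) (5,1) (5,2) (5,3) (5,4)] -> total=8
Click 3 (1,3) count=1: revealed 1 new [(1,3)] -> total=9

Answer: 9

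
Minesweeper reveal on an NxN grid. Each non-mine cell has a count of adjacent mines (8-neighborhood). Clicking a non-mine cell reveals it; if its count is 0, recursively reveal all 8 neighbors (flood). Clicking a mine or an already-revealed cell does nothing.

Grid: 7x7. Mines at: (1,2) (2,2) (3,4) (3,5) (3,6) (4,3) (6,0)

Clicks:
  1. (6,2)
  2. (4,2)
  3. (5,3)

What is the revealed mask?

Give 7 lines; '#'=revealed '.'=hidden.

Click 1 (6,2) count=0: revealed 15 new [(4,4) (4,5) (4,6) (5,1) (5,2) (5,3) (5,4) (5,5) (5,6) (6,1) (6,2) (6,3) (6,4) (6,5) (6,6)] -> total=15
Click 2 (4,2) count=1: revealed 1 new [(4,2)] -> total=16
Click 3 (5,3) count=1: revealed 0 new [(none)] -> total=16

Answer: .......
.......
.......
.......
..#.###
.######
.######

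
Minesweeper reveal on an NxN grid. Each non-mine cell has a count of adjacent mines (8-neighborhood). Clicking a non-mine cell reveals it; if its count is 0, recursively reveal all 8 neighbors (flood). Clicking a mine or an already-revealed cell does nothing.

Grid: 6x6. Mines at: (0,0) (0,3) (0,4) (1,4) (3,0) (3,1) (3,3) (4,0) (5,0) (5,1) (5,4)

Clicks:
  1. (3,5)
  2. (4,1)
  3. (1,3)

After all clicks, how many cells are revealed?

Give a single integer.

Answer: 8

Derivation:
Click 1 (3,5) count=0: revealed 6 new [(2,4) (2,5) (3,4) (3,5) (4,4) (4,5)] -> total=6
Click 2 (4,1) count=5: revealed 1 new [(4,1)] -> total=7
Click 3 (1,3) count=3: revealed 1 new [(1,3)] -> total=8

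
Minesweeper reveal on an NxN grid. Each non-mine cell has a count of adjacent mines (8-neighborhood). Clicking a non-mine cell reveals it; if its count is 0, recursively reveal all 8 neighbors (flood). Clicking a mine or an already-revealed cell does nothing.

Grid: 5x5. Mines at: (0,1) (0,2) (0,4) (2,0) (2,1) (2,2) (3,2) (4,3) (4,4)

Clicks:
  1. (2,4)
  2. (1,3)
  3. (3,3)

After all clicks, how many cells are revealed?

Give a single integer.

Answer: 6

Derivation:
Click 1 (2,4) count=0: revealed 6 new [(1,3) (1,4) (2,3) (2,4) (3,3) (3,4)] -> total=6
Click 2 (1,3) count=3: revealed 0 new [(none)] -> total=6
Click 3 (3,3) count=4: revealed 0 new [(none)] -> total=6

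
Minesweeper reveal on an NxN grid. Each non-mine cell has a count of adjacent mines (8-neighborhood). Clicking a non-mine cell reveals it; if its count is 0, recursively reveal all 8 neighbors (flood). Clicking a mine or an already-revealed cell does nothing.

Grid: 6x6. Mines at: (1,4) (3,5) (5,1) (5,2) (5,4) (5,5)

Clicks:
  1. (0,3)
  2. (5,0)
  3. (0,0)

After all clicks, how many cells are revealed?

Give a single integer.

Click 1 (0,3) count=1: revealed 1 new [(0,3)] -> total=1
Click 2 (5,0) count=1: revealed 1 new [(5,0)] -> total=2
Click 3 (0,0) count=0: revealed 22 new [(0,0) (0,1) (0,2) (1,0) (1,1) (1,2) (1,3) (2,0) (2,1) (2,2) (2,3) (2,4) (3,0) (3,1) (3,2) (3,3) (3,4) (4,0) (4,1) (4,2) (4,3) (4,4)] -> total=24

Answer: 24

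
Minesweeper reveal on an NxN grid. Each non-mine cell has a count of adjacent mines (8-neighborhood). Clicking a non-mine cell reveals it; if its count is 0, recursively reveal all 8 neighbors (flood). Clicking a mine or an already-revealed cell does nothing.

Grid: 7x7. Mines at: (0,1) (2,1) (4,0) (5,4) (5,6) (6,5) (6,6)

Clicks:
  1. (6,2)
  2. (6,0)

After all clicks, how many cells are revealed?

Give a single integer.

Click 1 (6,2) count=0: revealed 35 new [(0,2) (0,3) (0,4) (0,5) (0,6) (1,2) (1,3) (1,4) (1,5) (1,6) (2,2) (2,3) (2,4) (2,5) (2,6) (3,1) (3,2) (3,3) (3,4) (3,5) (3,6) (4,1) (4,2) (4,3) (4,4) (4,5) (4,6) (5,0) (5,1) (5,2) (5,3) (6,0) (6,1) (6,2) (6,3)] -> total=35
Click 2 (6,0) count=0: revealed 0 new [(none)] -> total=35

Answer: 35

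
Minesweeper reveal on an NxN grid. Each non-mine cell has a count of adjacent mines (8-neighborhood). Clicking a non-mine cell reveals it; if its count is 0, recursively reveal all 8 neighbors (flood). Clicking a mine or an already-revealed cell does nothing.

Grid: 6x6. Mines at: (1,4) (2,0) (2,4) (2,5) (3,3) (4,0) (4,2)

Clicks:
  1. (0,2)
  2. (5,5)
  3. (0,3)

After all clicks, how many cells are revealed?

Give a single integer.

Click 1 (0,2) count=0: revealed 11 new [(0,0) (0,1) (0,2) (0,3) (1,0) (1,1) (1,2) (1,3) (2,1) (2,2) (2,3)] -> total=11
Click 2 (5,5) count=0: revealed 8 new [(3,4) (3,5) (4,3) (4,4) (4,5) (5,3) (5,4) (5,5)] -> total=19
Click 3 (0,3) count=1: revealed 0 new [(none)] -> total=19

Answer: 19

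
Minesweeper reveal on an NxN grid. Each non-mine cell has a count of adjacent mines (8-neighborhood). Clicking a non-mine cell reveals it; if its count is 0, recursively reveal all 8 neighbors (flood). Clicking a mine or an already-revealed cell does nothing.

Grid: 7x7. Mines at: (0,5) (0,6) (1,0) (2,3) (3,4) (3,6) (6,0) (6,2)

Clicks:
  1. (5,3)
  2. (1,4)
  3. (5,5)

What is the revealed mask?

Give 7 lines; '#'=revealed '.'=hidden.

Click 1 (5,3) count=1: revealed 1 new [(5,3)] -> total=1
Click 2 (1,4) count=2: revealed 1 new [(1,4)] -> total=2
Click 3 (5,5) count=0: revealed 11 new [(4,3) (4,4) (4,5) (4,6) (5,4) (5,5) (5,6) (6,3) (6,4) (6,5) (6,6)] -> total=13

Answer: .......
....#..
.......
.......
...####
...####
...####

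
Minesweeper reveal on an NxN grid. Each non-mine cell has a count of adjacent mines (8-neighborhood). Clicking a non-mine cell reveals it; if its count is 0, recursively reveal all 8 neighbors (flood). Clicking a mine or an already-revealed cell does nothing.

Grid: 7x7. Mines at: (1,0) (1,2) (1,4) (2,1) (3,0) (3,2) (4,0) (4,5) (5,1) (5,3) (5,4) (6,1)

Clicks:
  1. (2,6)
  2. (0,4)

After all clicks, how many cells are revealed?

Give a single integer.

Click 1 (2,6) count=0: revealed 8 new [(0,5) (0,6) (1,5) (1,6) (2,5) (2,6) (3,5) (3,6)] -> total=8
Click 2 (0,4) count=1: revealed 1 new [(0,4)] -> total=9

Answer: 9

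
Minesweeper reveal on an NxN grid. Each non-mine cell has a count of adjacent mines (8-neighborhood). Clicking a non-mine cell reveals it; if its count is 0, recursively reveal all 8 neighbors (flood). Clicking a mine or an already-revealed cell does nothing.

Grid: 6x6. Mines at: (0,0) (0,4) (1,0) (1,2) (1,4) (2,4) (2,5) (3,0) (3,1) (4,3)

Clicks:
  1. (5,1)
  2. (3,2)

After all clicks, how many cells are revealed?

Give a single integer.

Click 1 (5,1) count=0: revealed 6 new [(4,0) (4,1) (4,2) (5,0) (5,1) (5,2)] -> total=6
Click 2 (3,2) count=2: revealed 1 new [(3,2)] -> total=7

Answer: 7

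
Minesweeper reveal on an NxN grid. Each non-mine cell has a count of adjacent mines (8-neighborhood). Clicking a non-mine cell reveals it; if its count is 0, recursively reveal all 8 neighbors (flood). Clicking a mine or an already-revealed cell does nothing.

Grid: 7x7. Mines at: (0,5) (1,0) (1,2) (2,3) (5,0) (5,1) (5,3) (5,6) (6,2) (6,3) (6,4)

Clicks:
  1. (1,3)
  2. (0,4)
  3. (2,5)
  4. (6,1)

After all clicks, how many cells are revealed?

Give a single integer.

Answer: 15

Derivation:
Click 1 (1,3) count=2: revealed 1 new [(1,3)] -> total=1
Click 2 (0,4) count=1: revealed 1 new [(0,4)] -> total=2
Click 3 (2,5) count=0: revealed 12 new [(1,4) (1,5) (1,6) (2,4) (2,5) (2,6) (3,4) (3,5) (3,6) (4,4) (4,5) (4,6)] -> total=14
Click 4 (6,1) count=3: revealed 1 new [(6,1)] -> total=15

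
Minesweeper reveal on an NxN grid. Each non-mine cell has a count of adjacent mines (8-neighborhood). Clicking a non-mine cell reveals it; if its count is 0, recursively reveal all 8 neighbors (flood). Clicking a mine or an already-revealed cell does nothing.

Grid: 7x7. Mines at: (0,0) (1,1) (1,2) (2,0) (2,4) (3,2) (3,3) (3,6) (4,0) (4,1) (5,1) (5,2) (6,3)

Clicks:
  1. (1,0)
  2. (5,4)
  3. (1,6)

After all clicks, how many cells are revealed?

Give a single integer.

Answer: 12

Derivation:
Click 1 (1,0) count=3: revealed 1 new [(1,0)] -> total=1
Click 2 (5,4) count=1: revealed 1 new [(5,4)] -> total=2
Click 3 (1,6) count=0: revealed 10 new [(0,3) (0,4) (0,5) (0,6) (1,3) (1,4) (1,5) (1,6) (2,5) (2,6)] -> total=12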